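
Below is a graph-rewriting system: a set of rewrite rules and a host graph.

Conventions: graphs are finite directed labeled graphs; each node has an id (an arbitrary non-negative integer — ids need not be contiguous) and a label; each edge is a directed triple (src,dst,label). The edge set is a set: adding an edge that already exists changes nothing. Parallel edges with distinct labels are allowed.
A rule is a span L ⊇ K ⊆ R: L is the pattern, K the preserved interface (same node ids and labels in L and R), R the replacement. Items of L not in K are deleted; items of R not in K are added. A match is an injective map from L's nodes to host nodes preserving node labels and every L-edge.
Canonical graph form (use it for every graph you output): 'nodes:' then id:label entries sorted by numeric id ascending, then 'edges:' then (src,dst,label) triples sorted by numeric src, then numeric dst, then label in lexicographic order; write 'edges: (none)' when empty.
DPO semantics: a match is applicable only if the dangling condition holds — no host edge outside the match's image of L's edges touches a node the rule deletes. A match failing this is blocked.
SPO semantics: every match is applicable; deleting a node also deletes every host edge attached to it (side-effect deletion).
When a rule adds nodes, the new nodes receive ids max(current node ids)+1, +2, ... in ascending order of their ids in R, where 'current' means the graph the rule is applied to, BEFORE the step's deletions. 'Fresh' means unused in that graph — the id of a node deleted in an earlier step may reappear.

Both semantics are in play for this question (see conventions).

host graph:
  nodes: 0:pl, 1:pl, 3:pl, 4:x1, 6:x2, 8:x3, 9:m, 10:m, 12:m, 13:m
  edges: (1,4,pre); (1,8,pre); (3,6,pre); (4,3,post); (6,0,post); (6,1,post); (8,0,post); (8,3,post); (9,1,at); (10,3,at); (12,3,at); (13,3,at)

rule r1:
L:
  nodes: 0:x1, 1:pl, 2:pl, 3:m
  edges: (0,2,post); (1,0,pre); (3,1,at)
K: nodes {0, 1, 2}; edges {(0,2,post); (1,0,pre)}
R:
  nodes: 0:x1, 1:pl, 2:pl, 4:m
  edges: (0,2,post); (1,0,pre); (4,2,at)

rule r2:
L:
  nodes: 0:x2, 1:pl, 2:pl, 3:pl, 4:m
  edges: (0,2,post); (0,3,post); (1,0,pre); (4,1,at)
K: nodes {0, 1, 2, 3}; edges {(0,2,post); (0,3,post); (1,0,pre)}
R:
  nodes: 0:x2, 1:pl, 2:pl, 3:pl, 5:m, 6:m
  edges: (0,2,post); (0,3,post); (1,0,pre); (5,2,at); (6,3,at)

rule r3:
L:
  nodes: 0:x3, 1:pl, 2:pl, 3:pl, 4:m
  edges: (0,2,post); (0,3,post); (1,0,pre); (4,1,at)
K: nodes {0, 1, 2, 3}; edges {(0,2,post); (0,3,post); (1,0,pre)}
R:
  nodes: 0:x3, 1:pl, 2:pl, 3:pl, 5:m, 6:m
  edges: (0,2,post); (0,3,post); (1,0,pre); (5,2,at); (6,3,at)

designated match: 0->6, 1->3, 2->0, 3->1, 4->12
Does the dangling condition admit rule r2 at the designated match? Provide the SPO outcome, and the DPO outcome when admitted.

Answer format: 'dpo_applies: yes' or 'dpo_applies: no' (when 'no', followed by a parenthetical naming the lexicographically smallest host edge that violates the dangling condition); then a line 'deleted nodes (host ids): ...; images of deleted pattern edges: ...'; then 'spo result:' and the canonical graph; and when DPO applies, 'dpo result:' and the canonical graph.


dpo_applies: yes
deleted nodes (host ids): 12; images of deleted pattern edges: (12,3,at)
spo result:
nodes: 0:pl, 1:pl, 3:pl, 4:x1, 6:x2, 8:x3, 9:m, 10:m, 13:m, 14:m, 15:m
edges: (1,4,pre); (1,8,pre); (3,6,pre); (4,3,post); (6,0,post); (6,1,post); (8,0,post); (8,3,post); (9,1,at); (10,3,at); (13,3,at); (14,0,at); (15,1,at)
dpo result:
nodes: 0:pl, 1:pl, 3:pl, 4:x1, 6:x2, 8:x3, 9:m, 10:m, 13:m, 14:m, 15:m
edges: (1,4,pre); (1,8,pre); (3,6,pre); (4,3,post); (6,0,post); (6,1,post); (8,0,post); (8,3,post); (9,1,at); (10,3,at); (13,3,at); (14,0,at); (15,1,at)


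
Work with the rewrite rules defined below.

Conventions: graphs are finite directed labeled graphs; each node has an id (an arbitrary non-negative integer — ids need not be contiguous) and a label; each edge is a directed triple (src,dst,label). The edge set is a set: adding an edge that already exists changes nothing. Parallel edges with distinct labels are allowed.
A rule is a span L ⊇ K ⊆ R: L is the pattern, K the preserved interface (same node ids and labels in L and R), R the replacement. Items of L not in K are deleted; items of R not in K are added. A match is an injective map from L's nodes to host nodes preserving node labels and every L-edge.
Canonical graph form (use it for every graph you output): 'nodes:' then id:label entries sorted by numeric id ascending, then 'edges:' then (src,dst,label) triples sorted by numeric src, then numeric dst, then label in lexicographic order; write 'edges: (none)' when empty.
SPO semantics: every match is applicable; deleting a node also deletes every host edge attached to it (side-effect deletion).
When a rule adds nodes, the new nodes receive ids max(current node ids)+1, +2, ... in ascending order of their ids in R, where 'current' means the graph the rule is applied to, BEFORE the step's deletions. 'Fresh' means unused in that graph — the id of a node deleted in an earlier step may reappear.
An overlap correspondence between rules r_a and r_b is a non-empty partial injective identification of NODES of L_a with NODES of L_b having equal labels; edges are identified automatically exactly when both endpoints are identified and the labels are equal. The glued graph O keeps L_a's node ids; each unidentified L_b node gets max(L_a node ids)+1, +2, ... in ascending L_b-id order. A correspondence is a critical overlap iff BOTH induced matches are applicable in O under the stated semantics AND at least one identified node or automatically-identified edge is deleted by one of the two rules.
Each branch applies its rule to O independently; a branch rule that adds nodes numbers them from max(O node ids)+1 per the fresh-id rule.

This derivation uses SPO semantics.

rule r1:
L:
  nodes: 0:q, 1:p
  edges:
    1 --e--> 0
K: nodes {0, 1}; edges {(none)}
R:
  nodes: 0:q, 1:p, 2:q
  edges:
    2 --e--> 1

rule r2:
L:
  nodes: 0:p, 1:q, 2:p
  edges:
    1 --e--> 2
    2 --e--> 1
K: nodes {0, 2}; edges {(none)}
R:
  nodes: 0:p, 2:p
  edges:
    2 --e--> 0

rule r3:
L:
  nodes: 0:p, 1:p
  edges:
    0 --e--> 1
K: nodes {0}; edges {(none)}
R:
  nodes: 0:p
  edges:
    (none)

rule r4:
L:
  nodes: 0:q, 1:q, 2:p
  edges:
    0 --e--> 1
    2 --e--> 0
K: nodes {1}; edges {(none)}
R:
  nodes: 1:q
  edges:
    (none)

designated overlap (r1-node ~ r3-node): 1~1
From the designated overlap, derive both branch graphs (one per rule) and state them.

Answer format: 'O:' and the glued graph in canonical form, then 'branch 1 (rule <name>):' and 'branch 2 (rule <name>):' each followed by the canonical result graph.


O:
nodes: 0:q, 1:p, 2:p
edges: (1,0,e); (2,1,e)
branch 1 (rule r1):
nodes: 0:q, 1:p, 2:p, 3:q
edges: (2,1,e); (3,1,e)
branch 2 (rule r3):
nodes: 0:q, 2:p
edges: (none)


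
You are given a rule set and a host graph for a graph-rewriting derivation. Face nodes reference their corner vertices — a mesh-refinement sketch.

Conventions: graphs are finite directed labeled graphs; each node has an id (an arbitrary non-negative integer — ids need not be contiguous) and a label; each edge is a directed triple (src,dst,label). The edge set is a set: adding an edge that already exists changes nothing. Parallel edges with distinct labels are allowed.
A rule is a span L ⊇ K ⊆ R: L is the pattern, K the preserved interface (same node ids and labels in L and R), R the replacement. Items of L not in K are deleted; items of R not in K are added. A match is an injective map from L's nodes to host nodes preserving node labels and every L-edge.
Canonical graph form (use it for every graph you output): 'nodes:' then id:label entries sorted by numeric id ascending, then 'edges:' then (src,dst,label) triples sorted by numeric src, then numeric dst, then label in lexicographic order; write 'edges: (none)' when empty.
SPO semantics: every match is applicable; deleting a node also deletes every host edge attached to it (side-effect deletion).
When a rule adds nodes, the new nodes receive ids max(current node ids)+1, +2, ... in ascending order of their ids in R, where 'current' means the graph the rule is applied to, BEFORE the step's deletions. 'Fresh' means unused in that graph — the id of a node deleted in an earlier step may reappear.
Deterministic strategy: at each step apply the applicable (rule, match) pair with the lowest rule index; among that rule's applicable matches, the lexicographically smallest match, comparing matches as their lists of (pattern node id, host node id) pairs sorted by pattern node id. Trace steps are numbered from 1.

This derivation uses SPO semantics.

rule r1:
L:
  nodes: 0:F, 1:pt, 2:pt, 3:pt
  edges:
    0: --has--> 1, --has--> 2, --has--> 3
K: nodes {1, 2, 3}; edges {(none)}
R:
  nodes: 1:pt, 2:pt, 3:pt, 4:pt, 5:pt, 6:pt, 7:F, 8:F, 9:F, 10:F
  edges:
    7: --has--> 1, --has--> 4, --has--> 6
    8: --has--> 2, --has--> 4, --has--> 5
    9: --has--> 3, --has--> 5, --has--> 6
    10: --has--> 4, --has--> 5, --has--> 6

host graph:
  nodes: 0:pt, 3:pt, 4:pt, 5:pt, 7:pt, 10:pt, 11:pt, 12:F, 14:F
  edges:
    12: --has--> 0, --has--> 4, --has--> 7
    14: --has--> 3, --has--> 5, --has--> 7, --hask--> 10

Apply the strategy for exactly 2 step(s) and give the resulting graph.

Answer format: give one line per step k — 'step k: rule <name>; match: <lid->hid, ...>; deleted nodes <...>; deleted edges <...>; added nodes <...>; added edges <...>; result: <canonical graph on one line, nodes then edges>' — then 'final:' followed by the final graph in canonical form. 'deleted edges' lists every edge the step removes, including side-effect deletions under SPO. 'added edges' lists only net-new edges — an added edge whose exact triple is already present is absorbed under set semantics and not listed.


step 1: rule r1; match: 0->12, 1->0, 2->4, 3->7; deleted nodes 12; deleted edges (12,0,has); (12,4,has); (12,7,has); added nodes 15, 16, 17, 18, 19, 20, 21; added edges (18,0,has); (18,15,has); (18,17,has); (19,4,has); (19,15,has); (19,16,has); (20,7,has); (20,16,has); (20,17,has); (21,15,has); (21,16,has); (21,17,has); result: nodes: 0:pt, 3:pt, 4:pt, 5:pt, 7:pt, 10:pt, 11:pt, 14:F, 15:pt, 16:pt, 17:pt, 18:F, 19:F, 20:F, 21:F edges: (14,3,has); (14,5,has); (14,7,has); (14,10,hask); (18,0,has); (18,15,has); (18,17,has); (19,4,has); (19,15,has); (19,16,has); (20,7,has); (20,16,has); (20,17,has); (21,15,has); (21,16,has); (21,17,has)
step 2: rule r1; match: 0->14, 1->3, 2->5, 3->7; deleted nodes 14; deleted edges (14,3,has); (14,5,has); (14,7,has); (14,10,hask); added nodes 22, 23, 24, 25, 26, 27, 28; added edges (25,3,has); (25,22,has); (25,24,has); (26,5,has); (26,22,has); (26,23,has); (27,7,has); (27,23,has); (27,24,has); (28,22,has); (28,23,has); (28,24,has); result: nodes: 0:pt, 3:pt, 4:pt, 5:pt, 7:pt, 10:pt, 11:pt, 15:pt, 16:pt, 17:pt, 18:F, 19:F, 20:F, 21:F, 22:pt, 23:pt, 24:pt, 25:F, 26:F, 27:F, 28:F edges: (18,0,has); (18,15,has); (18,17,has); (19,4,has); (19,15,has); (19,16,has); (20,7,has); (20,16,has); (20,17,has); (21,15,has); (21,16,has); (21,17,has); (25,3,has); (25,22,has); (25,24,has); (26,5,has); (26,22,has); (26,23,has); (27,7,has); (27,23,has); (27,24,has); (28,22,has); (28,23,has); (28,24,has)
final:
nodes: 0:pt, 3:pt, 4:pt, 5:pt, 7:pt, 10:pt, 11:pt, 15:pt, 16:pt, 17:pt, 18:F, 19:F, 20:F, 21:F, 22:pt, 23:pt, 24:pt, 25:F, 26:F, 27:F, 28:F
edges: (18,0,has); (18,15,has); (18,17,has); (19,4,has); (19,15,has); (19,16,has); (20,7,has); (20,16,has); (20,17,has); (21,15,has); (21,16,has); (21,17,has); (25,3,has); (25,22,has); (25,24,has); (26,5,has); (26,22,has); (26,23,has); (27,7,has); (27,23,has); (27,24,has); (28,22,has); (28,23,has); (28,24,has)


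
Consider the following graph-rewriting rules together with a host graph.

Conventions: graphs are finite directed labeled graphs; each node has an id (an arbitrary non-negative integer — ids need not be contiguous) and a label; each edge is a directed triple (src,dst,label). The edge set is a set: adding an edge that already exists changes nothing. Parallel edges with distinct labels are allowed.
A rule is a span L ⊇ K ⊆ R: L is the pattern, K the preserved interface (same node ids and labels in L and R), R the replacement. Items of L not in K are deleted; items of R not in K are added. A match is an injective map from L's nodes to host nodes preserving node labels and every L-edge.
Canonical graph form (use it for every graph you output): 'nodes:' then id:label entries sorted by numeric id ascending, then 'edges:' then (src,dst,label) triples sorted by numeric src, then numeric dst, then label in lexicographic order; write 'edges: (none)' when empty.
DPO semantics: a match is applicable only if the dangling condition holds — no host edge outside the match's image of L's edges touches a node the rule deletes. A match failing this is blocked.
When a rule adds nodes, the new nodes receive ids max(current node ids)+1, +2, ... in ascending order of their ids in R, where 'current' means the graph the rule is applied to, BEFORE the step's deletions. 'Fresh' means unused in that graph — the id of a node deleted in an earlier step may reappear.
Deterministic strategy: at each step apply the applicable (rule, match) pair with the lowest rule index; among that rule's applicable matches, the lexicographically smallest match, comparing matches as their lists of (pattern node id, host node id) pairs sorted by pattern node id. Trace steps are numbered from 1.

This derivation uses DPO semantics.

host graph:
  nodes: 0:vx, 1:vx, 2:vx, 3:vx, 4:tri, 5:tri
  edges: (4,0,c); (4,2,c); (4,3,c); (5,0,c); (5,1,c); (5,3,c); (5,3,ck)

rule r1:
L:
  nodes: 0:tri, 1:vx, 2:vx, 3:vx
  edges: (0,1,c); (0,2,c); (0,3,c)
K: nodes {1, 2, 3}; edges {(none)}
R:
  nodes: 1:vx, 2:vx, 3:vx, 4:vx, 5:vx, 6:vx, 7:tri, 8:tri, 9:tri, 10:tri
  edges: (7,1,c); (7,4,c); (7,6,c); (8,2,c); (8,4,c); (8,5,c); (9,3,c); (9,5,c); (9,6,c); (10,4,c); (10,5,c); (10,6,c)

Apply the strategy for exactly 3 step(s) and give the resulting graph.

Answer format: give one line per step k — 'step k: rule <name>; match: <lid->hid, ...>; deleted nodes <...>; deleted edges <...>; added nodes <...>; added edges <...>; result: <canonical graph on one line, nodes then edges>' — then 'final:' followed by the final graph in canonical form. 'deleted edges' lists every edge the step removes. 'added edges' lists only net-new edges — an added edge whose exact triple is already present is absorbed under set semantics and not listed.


step 1: rule r1; match: 0->4, 1->0, 2->2, 3->3; deleted nodes 4; deleted edges (4,0,c); (4,2,c); (4,3,c); added nodes 6, 7, 8, 9, 10, 11, 12; added edges (9,0,c); (9,6,c); (9,8,c); (10,2,c); (10,6,c); (10,7,c); (11,3,c); (11,7,c); (11,8,c); (12,6,c); (12,7,c); (12,8,c); result: nodes: 0:vx, 1:vx, 2:vx, 3:vx, 5:tri, 6:vx, 7:vx, 8:vx, 9:tri, 10:tri, 11:tri, 12:tri edges: (5,0,c); (5,1,c); (5,3,c); (5,3,ck); (9,0,c); (9,6,c); (9,8,c); (10,2,c); (10,6,c); (10,7,c); (11,3,c); (11,7,c); (11,8,c); (12,6,c); (12,7,c); (12,8,c)
step 2: rule r1; match: 0->9, 1->0, 2->6, 3->8; deleted nodes 9; deleted edges (9,0,c); (9,6,c); (9,8,c); added nodes 13, 14, 15, 16, 17, 18, 19; added edges (16,0,c); (16,13,c); (16,15,c); (17,6,c); (17,13,c); (17,14,c); (18,8,c); (18,14,c); (18,15,c); (19,13,c); (19,14,c); (19,15,c); result: nodes: 0:vx, 1:vx, 2:vx, 3:vx, 5:tri, 6:vx, 7:vx, 8:vx, 10:tri, 11:tri, 12:tri, 13:vx, 14:vx, 15:vx, 16:tri, 17:tri, 18:tri, 19:tri edges: (5,0,c); (5,1,c); (5,3,c); (5,3,ck); (10,2,c); (10,6,c); (10,7,c); (11,3,c); (11,7,c); (11,8,c); (12,6,c); (12,7,c); (12,8,c); (16,0,c); (16,13,c); (16,15,c); (17,6,c); (17,13,c); (17,14,c); (18,8,c); (18,14,c); (18,15,c); (19,13,c); (19,14,c); (19,15,c)
step 3: rule r1; match: 0->10, 1->2, 2->6, 3->7; deleted nodes 10; deleted edges (10,2,c); (10,6,c); (10,7,c); added nodes 20, 21, 22, 23, 24, 25, 26; added edges (23,2,c); (23,20,c); (23,22,c); (24,6,c); (24,20,c); (24,21,c); (25,7,c); (25,21,c); (25,22,c); (26,20,c); (26,21,c); (26,22,c); result: nodes: 0:vx, 1:vx, 2:vx, 3:vx, 5:tri, 6:vx, 7:vx, 8:vx, 11:tri, 12:tri, 13:vx, 14:vx, 15:vx, 16:tri, 17:tri, 18:tri, 19:tri, 20:vx, 21:vx, 22:vx, 23:tri, 24:tri, 25:tri, 26:tri edges: (5,0,c); (5,1,c); (5,3,c); (5,3,ck); (11,3,c); (11,7,c); (11,8,c); (12,6,c); (12,7,c); (12,8,c); (16,0,c); (16,13,c); (16,15,c); (17,6,c); (17,13,c); (17,14,c); (18,8,c); (18,14,c); (18,15,c); (19,13,c); (19,14,c); (19,15,c); (23,2,c); (23,20,c); (23,22,c); (24,6,c); (24,20,c); (24,21,c); (25,7,c); (25,21,c); (25,22,c); (26,20,c); (26,21,c); (26,22,c)
final:
nodes: 0:vx, 1:vx, 2:vx, 3:vx, 5:tri, 6:vx, 7:vx, 8:vx, 11:tri, 12:tri, 13:vx, 14:vx, 15:vx, 16:tri, 17:tri, 18:tri, 19:tri, 20:vx, 21:vx, 22:vx, 23:tri, 24:tri, 25:tri, 26:tri
edges: (5,0,c); (5,1,c); (5,3,c); (5,3,ck); (11,3,c); (11,7,c); (11,8,c); (12,6,c); (12,7,c); (12,8,c); (16,0,c); (16,13,c); (16,15,c); (17,6,c); (17,13,c); (17,14,c); (18,8,c); (18,14,c); (18,15,c); (19,13,c); (19,14,c); (19,15,c); (23,2,c); (23,20,c); (23,22,c); (24,6,c); (24,20,c); (24,21,c); (25,7,c); (25,21,c); (25,22,c); (26,20,c); (26,21,c); (26,22,c)


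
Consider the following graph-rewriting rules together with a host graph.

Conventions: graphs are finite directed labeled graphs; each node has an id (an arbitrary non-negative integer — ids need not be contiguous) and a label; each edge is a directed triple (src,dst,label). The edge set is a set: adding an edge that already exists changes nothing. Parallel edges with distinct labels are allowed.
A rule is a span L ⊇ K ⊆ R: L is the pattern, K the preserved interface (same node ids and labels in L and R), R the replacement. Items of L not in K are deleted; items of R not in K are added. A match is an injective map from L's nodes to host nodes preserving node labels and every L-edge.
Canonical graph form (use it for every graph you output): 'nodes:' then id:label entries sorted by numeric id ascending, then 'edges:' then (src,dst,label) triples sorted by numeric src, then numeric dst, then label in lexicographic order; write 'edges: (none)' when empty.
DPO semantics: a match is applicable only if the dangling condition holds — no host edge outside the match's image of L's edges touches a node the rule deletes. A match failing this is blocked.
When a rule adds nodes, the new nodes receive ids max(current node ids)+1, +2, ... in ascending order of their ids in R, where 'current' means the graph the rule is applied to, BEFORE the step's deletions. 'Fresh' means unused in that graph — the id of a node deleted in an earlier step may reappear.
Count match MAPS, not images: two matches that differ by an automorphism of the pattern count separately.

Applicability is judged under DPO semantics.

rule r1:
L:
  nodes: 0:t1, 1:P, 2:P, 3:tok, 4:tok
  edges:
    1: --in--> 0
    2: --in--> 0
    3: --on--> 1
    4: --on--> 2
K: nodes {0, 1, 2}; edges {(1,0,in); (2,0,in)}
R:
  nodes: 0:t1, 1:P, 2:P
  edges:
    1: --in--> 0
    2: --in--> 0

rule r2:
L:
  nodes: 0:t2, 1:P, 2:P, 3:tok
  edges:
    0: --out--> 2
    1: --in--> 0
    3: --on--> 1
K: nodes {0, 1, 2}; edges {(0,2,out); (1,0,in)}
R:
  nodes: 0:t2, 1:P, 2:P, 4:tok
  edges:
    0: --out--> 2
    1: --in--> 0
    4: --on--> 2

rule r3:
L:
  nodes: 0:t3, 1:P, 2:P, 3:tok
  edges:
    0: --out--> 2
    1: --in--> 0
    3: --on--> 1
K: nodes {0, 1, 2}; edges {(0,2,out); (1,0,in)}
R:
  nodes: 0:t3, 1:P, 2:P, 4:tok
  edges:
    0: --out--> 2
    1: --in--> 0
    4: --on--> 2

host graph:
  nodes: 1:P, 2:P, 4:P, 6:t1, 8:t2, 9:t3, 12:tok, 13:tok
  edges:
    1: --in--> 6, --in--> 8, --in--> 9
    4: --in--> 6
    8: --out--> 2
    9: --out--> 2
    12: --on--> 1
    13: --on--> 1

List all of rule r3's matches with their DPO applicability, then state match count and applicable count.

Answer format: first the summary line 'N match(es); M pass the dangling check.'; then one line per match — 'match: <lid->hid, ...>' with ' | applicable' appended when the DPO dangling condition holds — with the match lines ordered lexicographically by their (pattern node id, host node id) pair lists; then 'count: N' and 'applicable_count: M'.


2 match(es); 2 pass the dangling check.
match: 0->9, 1->1, 2->2, 3->12 | applicable
match: 0->9, 1->1, 2->2, 3->13 | applicable
count: 2
applicable_count: 2


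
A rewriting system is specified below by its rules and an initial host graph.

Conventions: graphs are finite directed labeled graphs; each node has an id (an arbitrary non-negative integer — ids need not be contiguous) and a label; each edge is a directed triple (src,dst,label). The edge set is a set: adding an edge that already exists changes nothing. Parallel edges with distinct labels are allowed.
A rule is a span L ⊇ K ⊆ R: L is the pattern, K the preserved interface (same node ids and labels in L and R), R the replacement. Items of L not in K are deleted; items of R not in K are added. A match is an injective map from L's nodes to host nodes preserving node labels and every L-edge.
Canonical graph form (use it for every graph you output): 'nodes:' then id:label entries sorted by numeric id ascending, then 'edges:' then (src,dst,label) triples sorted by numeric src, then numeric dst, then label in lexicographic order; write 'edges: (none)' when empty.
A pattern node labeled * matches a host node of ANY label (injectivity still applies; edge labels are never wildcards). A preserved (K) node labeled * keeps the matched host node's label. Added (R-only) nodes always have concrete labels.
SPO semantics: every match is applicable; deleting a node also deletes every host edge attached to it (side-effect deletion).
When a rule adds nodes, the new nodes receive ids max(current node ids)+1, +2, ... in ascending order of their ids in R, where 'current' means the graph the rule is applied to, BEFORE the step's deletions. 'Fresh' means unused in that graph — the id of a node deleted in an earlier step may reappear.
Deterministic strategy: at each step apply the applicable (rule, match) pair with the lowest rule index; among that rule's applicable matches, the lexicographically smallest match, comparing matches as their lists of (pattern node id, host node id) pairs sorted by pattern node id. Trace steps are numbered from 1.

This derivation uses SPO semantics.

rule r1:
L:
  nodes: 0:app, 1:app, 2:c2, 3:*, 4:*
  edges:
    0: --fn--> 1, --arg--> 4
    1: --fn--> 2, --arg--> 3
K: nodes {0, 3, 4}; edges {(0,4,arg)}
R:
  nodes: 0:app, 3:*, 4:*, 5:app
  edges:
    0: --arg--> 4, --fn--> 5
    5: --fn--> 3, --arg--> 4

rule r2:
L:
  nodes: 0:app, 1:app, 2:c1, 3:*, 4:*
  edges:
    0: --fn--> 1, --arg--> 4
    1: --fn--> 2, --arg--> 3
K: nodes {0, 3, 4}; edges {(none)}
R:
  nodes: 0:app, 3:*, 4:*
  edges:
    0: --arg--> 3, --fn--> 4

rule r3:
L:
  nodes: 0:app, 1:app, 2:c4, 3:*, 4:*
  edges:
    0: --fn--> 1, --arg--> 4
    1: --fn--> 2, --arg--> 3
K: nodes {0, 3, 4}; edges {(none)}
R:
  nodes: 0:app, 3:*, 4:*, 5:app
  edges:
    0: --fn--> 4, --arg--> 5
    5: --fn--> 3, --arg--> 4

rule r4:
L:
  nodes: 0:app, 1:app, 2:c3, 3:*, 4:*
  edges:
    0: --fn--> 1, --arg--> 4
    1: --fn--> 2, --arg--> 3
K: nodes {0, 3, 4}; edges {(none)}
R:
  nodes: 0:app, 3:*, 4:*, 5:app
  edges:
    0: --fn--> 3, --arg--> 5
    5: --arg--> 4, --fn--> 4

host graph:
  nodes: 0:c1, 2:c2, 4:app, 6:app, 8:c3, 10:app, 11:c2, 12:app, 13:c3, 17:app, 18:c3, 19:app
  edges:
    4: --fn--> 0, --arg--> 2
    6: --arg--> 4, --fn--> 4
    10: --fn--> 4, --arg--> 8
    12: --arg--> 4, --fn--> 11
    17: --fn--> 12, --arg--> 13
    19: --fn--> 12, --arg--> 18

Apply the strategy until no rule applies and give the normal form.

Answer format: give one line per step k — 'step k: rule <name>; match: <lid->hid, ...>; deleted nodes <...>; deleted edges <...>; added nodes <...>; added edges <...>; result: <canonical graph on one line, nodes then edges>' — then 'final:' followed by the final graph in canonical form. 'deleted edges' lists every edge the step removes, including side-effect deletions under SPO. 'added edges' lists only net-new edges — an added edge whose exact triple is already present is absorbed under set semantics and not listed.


step 1: rule r1; match: 0->17, 1->12, 2->11, 3->4, 4->13; deleted nodes 11, 12; deleted edges (12,4,arg); (12,11,fn); (17,12,fn); (19,12,fn); added nodes 20; added edges (17,20,fn); (20,4,fn); (20,13,arg); result: nodes: 0:c1, 2:c2, 4:app, 6:app, 8:c3, 10:app, 13:c3, 17:app, 18:c3, 19:app, 20:app edges: (4,0,fn); (4,2,arg); (6,4,arg); (6,4,fn); (10,4,fn); (10,8,arg); (17,13,arg); (17,20,fn); (19,18,arg); (20,4,fn); (20,13,arg)
step 2: rule r2; match: 0->10, 1->4, 2->0, 3->2, 4->8; deleted nodes 0, 4; deleted edges (4,0,fn); (4,2,arg); (6,4,arg); (6,4,fn); (10,4,fn); (10,8,arg); (20,4,fn); added nodes (none); added edges (10,2,arg); (10,8,fn); result: nodes: 2:c2, 6:app, 8:c3, 10:app, 13:c3, 17:app, 18:c3, 19:app, 20:app edges: (10,2,arg); (10,8,fn); (17,13,arg); (17,20,fn); (19,18,arg); (20,13,arg)
final:
nodes: 2:c2, 6:app, 8:c3, 10:app, 13:c3, 17:app, 18:c3, 19:app, 20:app
edges: (10,2,arg); (10,8,fn); (17,13,arg); (17,20,fn); (19,18,arg); (20,13,arg)


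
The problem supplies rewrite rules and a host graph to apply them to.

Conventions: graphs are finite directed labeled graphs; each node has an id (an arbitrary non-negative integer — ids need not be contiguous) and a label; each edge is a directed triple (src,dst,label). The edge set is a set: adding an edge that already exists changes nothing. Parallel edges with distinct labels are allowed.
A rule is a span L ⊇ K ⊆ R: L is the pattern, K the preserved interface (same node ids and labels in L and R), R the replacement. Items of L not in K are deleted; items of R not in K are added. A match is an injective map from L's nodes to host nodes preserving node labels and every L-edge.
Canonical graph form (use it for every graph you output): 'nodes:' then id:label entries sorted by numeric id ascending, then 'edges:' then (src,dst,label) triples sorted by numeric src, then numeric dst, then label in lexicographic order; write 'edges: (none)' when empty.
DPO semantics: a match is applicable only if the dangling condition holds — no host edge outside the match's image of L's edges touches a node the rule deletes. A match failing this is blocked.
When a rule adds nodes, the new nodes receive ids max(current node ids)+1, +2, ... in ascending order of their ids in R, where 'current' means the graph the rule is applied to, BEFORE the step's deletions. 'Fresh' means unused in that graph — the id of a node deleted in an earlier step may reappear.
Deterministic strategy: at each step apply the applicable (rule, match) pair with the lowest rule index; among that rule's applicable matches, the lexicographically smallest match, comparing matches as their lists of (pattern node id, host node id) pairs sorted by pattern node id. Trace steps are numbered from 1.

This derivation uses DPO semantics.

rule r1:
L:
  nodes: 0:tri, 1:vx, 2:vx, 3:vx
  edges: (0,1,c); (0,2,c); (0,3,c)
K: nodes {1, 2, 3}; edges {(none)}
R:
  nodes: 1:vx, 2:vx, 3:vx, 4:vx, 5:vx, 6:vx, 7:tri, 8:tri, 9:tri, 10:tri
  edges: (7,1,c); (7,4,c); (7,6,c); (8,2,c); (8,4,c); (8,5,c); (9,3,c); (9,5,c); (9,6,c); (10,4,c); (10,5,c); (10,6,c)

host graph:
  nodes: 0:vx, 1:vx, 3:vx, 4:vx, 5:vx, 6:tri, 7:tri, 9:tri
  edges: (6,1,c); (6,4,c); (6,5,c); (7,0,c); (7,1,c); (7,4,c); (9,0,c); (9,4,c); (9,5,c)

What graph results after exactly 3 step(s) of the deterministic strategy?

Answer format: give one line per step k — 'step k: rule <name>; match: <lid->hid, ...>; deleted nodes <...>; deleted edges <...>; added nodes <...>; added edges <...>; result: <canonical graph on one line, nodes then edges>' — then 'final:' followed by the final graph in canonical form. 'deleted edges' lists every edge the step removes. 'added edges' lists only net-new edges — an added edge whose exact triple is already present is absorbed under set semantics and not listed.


step 1: rule r1; match: 0->6, 1->1, 2->4, 3->5; deleted nodes 6; deleted edges (6,1,c); (6,4,c); (6,5,c); added nodes 10, 11, 12, 13, 14, 15, 16; added edges (13,1,c); (13,10,c); (13,12,c); (14,4,c); (14,10,c); (14,11,c); (15,5,c); (15,11,c); (15,12,c); (16,10,c); (16,11,c); (16,12,c); result: nodes: 0:vx, 1:vx, 3:vx, 4:vx, 5:vx, 7:tri, 9:tri, 10:vx, 11:vx, 12:vx, 13:tri, 14:tri, 15:tri, 16:tri edges: (7,0,c); (7,1,c); (7,4,c); (9,0,c); (9,4,c); (9,5,c); (13,1,c); (13,10,c); (13,12,c); (14,4,c); (14,10,c); (14,11,c); (15,5,c); (15,11,c); (15,12,c); (16,10,c); (16,11,c); (16,12,c)
step 2: rule r1; match: 0->7, 1->0, 2->1, 3->4; deleted nodes 7; deleted edges (7,0,c); (7,1,c); (7,4,c); added nodes 17, 18, 19, 20, 21, 22, 23; added edges (20,0,c); (20,17,c); (20,19,c); (21,1,c); (21,17,c); (21,18,c); (22,4,c); (22,18,c); (22,19,c); (23,17,c); (23,18,c); (23,19,c); result: nodes: 0:vx, 1:vx, 3:vx, 4:vx, 5:vx, 9:tri, 10:vx, 11:vx, 12:vx, 13:tri, 14:tri, 15:tri, 16:tri, 17:vx, 18:vx, 19:vx, 20:tri, 21:tri, 22:tri, 23:tri edges: (9,0,c); (9,4,c); (9,5,c); (13,1,c); (13,10,c); (13,12,c); (14,4,c); (14,10,c); (14,11,c); (15,5,c); (15,11,c); (15,12,c); (16,10,c); (16,11,c); (16,12,c); (20,0,c); (20,17,c); (20,19,c); (21,1,c); (21,17,c); (21,18,c); (22,4,c); (22,18,c); (22,19,c); (23,17,c); (23,18,c); (23,19,c)
step 3: rule r1; match: 0->9, 1->0, 2->4, 3->5; deleted nodes 9; deleted edges (9,0,c); (9,4,c); (9,5,c); added nodes 24, 25, 26, 27, 28, 29, 30; added edges (27,0,c); (27,24,c); (27,26,c); (28,4,c); (28,24,c); (28,25,c); (29,5,c); (29,25,c); (29,26,c); (30,24,c); (30,25,c); (30,26,c); result: nodes: 0:vx, 1:vx, 3:vx, 4:vx, 5:vx, 10:vx, 11:vx, 12:vx, 13:tri, 14:tri, 15:tri, 16:tri, 17:vx, 18:vx, 19:vx, 20:tri, 21:tri, 22:tri, 23:tri, 24:vx, 25:vx, 26:vx, 27:tri, 28:tri, 29:tri, 30:tri edges: (13,1,c); (13,10,c); (13,12,c); (14,4,c); (14,10,c); (14,11,c); (15,5,c); (15,11,c); (15,12,c); (16,10,c); (16,11,c); (16,12,c); (20,0,c); (20,17,c); (20,19,c); (21,1,c); (21,17,c); (21,18,c); (22,4,c); (22,18,c); (22,19,c); (23,17,c); (23,18,c); (23,19,c); (27,0,c); (27,24,c); (27,26,c); (28,4,c); (28,24,c); (28,25,c); (29,5,c); (29,25,c); (29,26,c); (30,24,c); (30,25,c); (30,26,c)
final:
nodes: 0:vx, 1:vx, 3:vx, 4:vx, 5:vx, 10:vx, 11:vx, 12:vx, 13:tri, 14:tri, 15:tri, 16:tri, 17:vx, 18:vx, 19:vx, 20:tri, 21:tri, 22:tri, 23:tri, 24:vx, 25:vx, 26:vx, 27:tri, 28:tri, 29:tri, 30:tri
edges: (13,1,c); (13,10,c); (13,12,c); (14,4,c); (14,10,c); (14,11,c); (15,5,c); (15,11,c); (15,12,c); (16,10,c); (16,11,c); (16,12,c); (20,0,c); (20,17,c); (20,19,c); (21,1,c); (21,17,c); (21,18,c); (22,4,c); (22,18,c); (22,19,c); (23,17,c); (23,18,c); (23,19,c); (27,0,c); (27,24,c); (27,26,c); (28,4,c); (28,24,c); (28,25,c); (29,5,c); (29,25,c); (29,26,c); (30,24,c); (30,25,c); (30,26,c)


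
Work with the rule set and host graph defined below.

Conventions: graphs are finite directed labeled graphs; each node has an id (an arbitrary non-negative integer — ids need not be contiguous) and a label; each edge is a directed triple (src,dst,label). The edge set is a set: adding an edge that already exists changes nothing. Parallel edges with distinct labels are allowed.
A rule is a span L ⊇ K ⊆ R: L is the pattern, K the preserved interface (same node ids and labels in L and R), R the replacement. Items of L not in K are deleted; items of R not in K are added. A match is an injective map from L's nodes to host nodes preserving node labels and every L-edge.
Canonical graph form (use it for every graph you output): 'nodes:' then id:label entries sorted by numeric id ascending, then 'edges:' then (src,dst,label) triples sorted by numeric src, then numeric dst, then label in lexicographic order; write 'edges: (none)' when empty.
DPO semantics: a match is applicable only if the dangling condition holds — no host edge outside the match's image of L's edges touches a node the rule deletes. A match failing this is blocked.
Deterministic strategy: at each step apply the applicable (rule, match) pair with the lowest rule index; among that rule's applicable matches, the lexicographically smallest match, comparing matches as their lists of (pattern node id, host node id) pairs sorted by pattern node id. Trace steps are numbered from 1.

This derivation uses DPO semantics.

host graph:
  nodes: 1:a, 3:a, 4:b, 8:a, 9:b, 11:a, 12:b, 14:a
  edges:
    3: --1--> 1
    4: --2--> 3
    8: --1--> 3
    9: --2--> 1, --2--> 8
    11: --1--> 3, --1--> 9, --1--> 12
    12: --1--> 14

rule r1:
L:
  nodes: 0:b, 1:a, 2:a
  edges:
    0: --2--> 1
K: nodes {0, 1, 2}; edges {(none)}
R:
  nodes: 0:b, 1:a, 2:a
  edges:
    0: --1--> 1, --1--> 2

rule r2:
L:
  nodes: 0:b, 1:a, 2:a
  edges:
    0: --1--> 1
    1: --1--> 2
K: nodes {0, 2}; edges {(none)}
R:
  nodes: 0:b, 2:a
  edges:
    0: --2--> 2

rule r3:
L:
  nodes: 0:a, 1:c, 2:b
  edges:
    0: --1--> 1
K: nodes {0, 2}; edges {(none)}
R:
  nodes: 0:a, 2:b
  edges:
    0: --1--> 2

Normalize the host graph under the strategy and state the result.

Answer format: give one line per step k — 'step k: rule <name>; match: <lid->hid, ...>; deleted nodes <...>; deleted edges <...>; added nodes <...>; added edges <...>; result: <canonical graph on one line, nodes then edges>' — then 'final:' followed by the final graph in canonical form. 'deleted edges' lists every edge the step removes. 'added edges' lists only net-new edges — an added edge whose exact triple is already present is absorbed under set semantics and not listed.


step 1: rule r1; match: 0->4, 1->3, 2->1; deleted nodes (none); deleted edges (4,3,2); added nodes (none); added edges (4,1,1); (4,3,1); result: nodes: 1:a, 3:a, 4:b, 8:a, 9:b, 11:a, 12:b, 14:a edges: (3,1,1); (4,1,1); (4,3,1); (8,3,1); (9,1,2); (9,8,2); (11,3,1); (11,9,1); (11,12,1); (12,14,1)
step 2: rule r1; match: 0->9, 1->1, 2->3; deleted nodes (none); deleted edges (9,1,2); added nodes (none); added edges (9,1,1); (9,3,1); result: nodes: 1:a, 3:a, 4:b, 8:a, 9:b, 11:a, 12:b, 14:a edges: (3,1,1); (4,1,1); (4,3,1); (8,3,1); (9,1,1); (9,3,1); (9,8,2); (11,3,1); (11,9,1); (11,12,1); (12,14,1)
step 3: rule r1; match: 0->9, 1->8, 2->1; deleted nodes (none); deleted edges (9,8,2); added nodes (none); added edges (9,8,1); result: nodes: 1:a, 3:a, 4:b, 8:a, 9:b, 11:a, 12:b, 14:a edges: (3,1,1); (4,1,1); (4,3,1); (8,3,1); (9,1,1); (9,3,1); (9,8,1); (11,3,1); (11,9,1); (11,12,1); (12,14,1)
step 4: rule r2; match: 0->9, 1->8, 2->3; deleted nodes 8; deleted edges (8,3,1); (9,8,1); added nodes (none); added edges (9,3,2); result: nodes: 1:a, 3:a, 4:b, 9:b, 11:a, 12:b, 14:a edges: (3,1,1); (4,1,1); (4,3,1); (9,1,1); (9,3,1); (9,3,2); (11,3,1); (11,9,1); (11,12,1); (12,14,1)
step 5: rule r1; match: 0->9, 1->3, 2->1; deleted nodes (none); deleted edges (9,3,2); added nodes (none); added edges (none); result: nodes: 1:a, 3:a, 4:b, 9:b, 11:a, 12:b, 14:a edges: (3,1,1); (4,1,1); (4,3,1); (9,1,1); (9,3,1); (11,3,1); (11,9,1); (11,12,1); (12,14,1)
final:
nodes: 1:a, 3:a, 4:b, 9:b, 11:a, 12:b, 14:a
edges: (3,1,1); (4,1,1); (4,3,1); (9,1,1); (9,3,1); (11,3,1); (11,9,1); (11,12,1); (12,14,1)


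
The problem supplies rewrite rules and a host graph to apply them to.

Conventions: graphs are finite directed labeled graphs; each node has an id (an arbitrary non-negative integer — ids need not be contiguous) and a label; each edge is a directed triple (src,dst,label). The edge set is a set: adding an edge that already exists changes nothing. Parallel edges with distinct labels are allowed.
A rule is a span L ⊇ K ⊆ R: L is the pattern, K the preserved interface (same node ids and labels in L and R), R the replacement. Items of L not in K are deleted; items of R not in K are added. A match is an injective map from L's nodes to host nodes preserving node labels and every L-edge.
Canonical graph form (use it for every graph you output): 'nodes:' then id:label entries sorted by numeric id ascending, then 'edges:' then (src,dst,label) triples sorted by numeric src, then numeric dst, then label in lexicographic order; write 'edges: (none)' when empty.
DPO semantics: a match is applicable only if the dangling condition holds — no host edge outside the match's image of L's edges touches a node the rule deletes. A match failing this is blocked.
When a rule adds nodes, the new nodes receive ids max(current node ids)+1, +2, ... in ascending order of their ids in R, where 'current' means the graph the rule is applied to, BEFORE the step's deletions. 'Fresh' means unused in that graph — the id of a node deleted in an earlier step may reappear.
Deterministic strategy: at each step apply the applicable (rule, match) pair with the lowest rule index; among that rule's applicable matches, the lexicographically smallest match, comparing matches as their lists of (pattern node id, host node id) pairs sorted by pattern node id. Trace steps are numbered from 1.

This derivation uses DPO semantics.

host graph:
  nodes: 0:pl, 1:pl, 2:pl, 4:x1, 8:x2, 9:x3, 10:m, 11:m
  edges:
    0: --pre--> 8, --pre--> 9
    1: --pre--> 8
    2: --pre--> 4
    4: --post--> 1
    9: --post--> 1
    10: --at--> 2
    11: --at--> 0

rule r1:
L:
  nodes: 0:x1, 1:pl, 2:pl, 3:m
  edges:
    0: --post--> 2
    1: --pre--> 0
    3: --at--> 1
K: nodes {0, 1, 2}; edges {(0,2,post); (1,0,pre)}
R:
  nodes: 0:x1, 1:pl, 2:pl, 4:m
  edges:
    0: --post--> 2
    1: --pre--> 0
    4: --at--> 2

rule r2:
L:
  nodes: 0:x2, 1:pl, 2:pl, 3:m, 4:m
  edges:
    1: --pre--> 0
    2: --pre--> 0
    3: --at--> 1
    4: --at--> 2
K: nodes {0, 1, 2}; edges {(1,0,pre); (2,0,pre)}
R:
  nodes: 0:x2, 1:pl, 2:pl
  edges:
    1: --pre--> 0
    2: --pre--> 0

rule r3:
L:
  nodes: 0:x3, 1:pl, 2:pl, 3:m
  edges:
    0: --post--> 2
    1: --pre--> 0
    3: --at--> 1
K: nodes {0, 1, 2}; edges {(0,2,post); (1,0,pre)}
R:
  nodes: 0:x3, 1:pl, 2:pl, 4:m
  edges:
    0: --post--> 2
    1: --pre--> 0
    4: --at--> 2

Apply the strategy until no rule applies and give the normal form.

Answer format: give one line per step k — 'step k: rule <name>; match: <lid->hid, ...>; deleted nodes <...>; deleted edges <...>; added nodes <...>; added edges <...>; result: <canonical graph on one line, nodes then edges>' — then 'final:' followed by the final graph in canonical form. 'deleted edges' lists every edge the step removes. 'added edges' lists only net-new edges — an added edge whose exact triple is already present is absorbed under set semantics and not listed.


step 1: rule r1; match: 0->4, 1->2, 2->1, 3->10; deleted nodes 10; deleted edges (10,2,at); added nodes 12; added edges (12,1,at); result: nodes: 0:pl, 1:pl, 2:pl, 4:x1, 8:x2, 9:x3, 11:m, 12:m edges: (0,8,pre); (0,9,pre); (1,8,pre); (2,4,pre); (4,1,post); (9,1,post); (11,0,at); (12,1,at)
step 2: rule r2; match: 0->8, 1->0, 2->1, 3->11, 4->12; deleted nodes 11, 12; deleted edges (11,0,at); (12,1,at); added nodes (none); added edges (none); result: nodes: 0:pl, 1:pl, 2:pl, 4:x1, 8:x2, 9:x3 edges: (0,8,pre); (0,9,pre); (1,8,pre); (2,4,pre); (4,1,post); (9,1,post)
final:
nodes: 0:pl, 1:pl, 2:pl, 4:x1, 8:x2, 9:x3
edges: (0,8,pre); (0,9,pre); (1,8,pre); (2,4,pre); (4,1,post); (9,1,post)


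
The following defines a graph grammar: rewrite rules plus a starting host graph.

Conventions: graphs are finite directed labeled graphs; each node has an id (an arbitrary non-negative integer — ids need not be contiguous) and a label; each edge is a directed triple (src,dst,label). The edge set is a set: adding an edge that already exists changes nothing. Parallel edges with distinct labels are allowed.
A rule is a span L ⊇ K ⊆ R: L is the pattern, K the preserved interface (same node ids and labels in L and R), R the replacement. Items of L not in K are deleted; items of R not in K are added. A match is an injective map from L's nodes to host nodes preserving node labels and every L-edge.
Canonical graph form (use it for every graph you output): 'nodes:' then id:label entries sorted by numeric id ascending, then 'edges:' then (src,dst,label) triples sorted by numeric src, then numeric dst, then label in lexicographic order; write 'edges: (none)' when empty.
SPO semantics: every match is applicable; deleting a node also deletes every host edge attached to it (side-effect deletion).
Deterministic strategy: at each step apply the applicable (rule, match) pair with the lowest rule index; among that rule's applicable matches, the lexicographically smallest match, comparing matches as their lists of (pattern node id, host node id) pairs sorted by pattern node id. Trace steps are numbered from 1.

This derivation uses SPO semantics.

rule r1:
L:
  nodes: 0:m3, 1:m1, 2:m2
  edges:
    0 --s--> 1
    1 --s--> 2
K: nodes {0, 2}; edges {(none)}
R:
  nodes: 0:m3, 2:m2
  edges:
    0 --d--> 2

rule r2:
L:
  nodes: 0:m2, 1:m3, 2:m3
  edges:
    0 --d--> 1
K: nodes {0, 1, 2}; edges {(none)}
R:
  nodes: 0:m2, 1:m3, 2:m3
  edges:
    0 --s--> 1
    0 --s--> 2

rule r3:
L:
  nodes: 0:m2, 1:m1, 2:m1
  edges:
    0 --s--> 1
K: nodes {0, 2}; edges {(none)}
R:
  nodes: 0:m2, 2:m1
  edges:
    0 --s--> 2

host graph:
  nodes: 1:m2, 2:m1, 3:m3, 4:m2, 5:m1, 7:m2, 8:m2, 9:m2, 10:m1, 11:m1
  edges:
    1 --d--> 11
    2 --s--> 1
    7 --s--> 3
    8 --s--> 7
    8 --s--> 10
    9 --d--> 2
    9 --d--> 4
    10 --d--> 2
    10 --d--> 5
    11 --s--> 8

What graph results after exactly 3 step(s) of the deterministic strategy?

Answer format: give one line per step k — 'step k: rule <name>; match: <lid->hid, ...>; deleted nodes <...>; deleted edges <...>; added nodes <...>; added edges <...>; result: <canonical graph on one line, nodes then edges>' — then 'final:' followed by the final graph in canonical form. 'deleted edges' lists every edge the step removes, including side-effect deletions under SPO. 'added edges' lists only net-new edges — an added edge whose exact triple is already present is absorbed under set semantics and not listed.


step 1: rule r3; match: 0->8, 1->10, 2->2; deleted nodes 10; deleted edges (8,10,s); (10,2,d); (10,5,d); added nodes (none); added edges (8,2,s); result: nodes: 1:m2, 2:m1, 3:m3, 4:m2, 5:m1, 7:m2, 8:m2, 9:m2, 11:m1 edges: (1,11,d); (2,1,s); (7,3,s); (8,2,s); (8,7,s); (9,2,d); (9,4,d); (11,8,s)
step 2: rule r3; match: 0->8, 1->2, 2->5; deleted nodes 2; deleted edges (2,1,s); (8,2,s); (9,2,d); added nodes (none); added edges (8,5,s); result: nodes: 1:m2, 3:m3, 4:m2, 5:m1, 7:m2, 8:m2, 9:m2, 11:m1 edges: (1,11,d); (7,3,s); (8,5,s); (8,7,s); (9,4,d); (11,8,s)
step 3: rule r3; match: 0->8, 1->5, 2->11; deleted nodes 5; deleted edges (8,5,s); added nodes (none); added edges (8,11,s); result: nodes: 1:m2, 3:m3, 4:m2, 7:m2, 8:m2, 9:m2, 11:m1 edges: (1,11,d); (7,3,s); (8,7,s); (8,11,s); (9,4,d); (11,8,s)
final:
nodes: 1:m2, 3:m3, 4:m2, 7:m2, 8:m2, 9:m2, 11:m1
edges: (1,11,d); (7,3,s); (8,7,s); (8,11,s); (9,4,d); (11,8,s)
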